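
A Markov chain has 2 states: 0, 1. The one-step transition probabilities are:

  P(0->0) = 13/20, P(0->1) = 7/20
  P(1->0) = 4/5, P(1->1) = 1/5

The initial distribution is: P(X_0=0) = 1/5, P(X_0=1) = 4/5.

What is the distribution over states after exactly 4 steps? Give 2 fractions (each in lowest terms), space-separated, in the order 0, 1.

Propagating the distribution step by step (d_{t+1} = d_t * P):
d_0 = (0=1/5, 1=4/5)
  d_1[0] = 1/5*13/20 + 4/5*4/5 = 77/100
  d_1[1] = 1/5*7/20 + 4/5*1/5 = 23/100
d_1 = (0=77/100, 1=23/100)
  d_2[0] = 77/100*13/20 + 23/100*4/5 = 1369/2000
  d_2[1] = 77/100*7/20 + 23/100*1/5 = 631/2000
d_2 = (0=1369/2000, 1=631/2000)
  d_3[0] = 1369/2000*13/20 + 631/2000*4/5 = 27893/40000
  d_3[1] = 1369/2000*7/20 + 631/2000*1/5 = 12107/40000
d_3 = (0=27893/40000, 1=12107/40000)
  d_4[0] = 27893/40000*13/20 + 12107/40000*4/5 = 556321/800000
  d_4[1] = 27893/40000*7/20 + 12107/40000*1/5 = 243679/800000
d_4 = (0=556321/800000, 1=243679/800000)

Answer: 556321/800000 243679/800000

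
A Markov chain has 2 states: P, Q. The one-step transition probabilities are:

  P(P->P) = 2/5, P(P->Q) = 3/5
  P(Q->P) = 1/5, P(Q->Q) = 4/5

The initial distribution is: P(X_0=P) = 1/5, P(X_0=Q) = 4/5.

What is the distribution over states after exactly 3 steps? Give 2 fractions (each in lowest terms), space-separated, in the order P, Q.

Propagating the distribution step by step (d_{t+1} = d_t * P):
d_0 = (P=1/5, Q=4/5)
  d_1[P] = 1/5*2/5 + 4/5*1/5 = 6/25
  d_1[Q] = 1/5*3/5 + 4/5*4/5 = 19/25
d_1 = (P=6/25, Q=19/25)
  d_2[P] = 6/25*2/5 + 19/25*1/5 = 31/125
  d_2[Q] = 6/25*3/5 + 19/25*4/5 = 94/125
d_2 = (P=31/125, Q=94/125)
  d_3[P] = 31/125*2/5 + 94/125*1/5 = 156/625
  d_3[Q] = 31/125*3/5 + 94/125*4/5 = 469/625
d_3 = (P=156/625, Q=469/625)

Answer: 156/625 469/625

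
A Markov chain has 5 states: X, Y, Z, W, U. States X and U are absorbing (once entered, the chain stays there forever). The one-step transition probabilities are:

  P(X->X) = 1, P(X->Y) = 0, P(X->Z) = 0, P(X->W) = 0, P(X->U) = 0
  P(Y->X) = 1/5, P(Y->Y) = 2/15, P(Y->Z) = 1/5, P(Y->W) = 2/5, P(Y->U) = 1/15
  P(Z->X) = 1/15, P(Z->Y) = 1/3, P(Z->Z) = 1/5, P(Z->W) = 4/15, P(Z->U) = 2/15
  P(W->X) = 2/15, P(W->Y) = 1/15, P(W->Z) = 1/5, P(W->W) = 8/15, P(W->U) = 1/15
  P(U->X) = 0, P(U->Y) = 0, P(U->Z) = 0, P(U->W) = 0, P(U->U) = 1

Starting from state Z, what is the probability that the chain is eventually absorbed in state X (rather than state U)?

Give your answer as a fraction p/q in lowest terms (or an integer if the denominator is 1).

Answer: 122/219

Derivation:
Let a_i = P(absorbed in X | start in state i).
Boundary conditions: a_X = 1, a_U = 0.
For each transient state i, a_i = sum_j P(i->j) * a_j:
  a_Y = 1/5*a_X + 2/15*a_Y + 1/5*a_Z + 2/5*a_W + 1/15*a_U
  a_Z = 1/15*a_X + 1/3*a_Y + 1/5*a_Z + 4/15*a_W + 2/15*a_U
  a_W = 2/15*a_X + 1/15*a_Y + 1/5*a_Z + 8/15*a_W + 1/15*a_U

Substituting a_X = 1 and a_U = 0, rearrange to (I - Q) a = r where r[i] = P(i -> X):
  [13/15, -1/5, -2/5] . (a_Y, a_Z, a_W) = 1/5
  [-1/3, 4/5, -4/15] . (a_Y, a_Z, a_W) = 1/15
  [-1/15, -1/5, 7/15] . (a_Y, a_Z, a_W) = 2/15

Solving yields:
  a_Y = 47/73
  a_Z = 122/219
  a_W = 45/73

Starting state is Z, so the absorption probability is a_Z = 122/219.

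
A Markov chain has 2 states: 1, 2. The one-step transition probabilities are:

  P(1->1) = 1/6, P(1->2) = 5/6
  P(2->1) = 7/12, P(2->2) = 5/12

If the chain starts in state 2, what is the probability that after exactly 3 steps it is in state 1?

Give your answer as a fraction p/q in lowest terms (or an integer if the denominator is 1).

Computing P^3 by repeated multiplication:
P^1 =
  1: [1/6, 5/6]
  2: [7/12, 5/12]
P^2 =
  1: [37/72, 35/72]
  2: [49/144, 95/144]
P^3 =
  1: [319/864, 545/864]
  2: [763/1728, 965/1728]

(P^3)[2 -> 1] = 763/1728

Answer: 763/1728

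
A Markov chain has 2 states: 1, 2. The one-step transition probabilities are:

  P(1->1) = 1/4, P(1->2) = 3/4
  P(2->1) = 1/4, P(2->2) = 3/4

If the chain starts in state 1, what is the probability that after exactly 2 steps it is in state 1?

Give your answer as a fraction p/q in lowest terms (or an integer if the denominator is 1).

Computing P^2 by repeated multiplication:
P^1 =
  1: [1/4, 3/4]
  2: [1/4, 3/4]
P^2 =
  1: [1/4, 3/4]
  2: [1/4, 3/4]

(P^2)[1 -> 1] = 1/4

Answer: 1/4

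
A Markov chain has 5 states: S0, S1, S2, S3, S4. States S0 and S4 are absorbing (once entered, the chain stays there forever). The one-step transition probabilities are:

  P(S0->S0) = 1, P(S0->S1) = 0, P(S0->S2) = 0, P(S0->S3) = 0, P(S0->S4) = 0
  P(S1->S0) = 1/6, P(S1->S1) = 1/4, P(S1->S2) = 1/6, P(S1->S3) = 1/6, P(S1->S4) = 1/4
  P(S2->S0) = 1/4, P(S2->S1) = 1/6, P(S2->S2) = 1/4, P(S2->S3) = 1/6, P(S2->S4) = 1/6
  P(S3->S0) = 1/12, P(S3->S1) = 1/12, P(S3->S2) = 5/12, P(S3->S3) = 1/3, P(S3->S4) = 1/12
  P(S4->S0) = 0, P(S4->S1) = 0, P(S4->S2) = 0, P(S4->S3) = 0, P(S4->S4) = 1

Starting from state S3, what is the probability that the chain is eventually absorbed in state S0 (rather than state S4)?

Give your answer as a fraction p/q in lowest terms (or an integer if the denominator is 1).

Let a_i = P(absorbed in S0 | start in state i).
Boundary conditions: a_S0 = 1, a_S4 = 0.
For each transient state i, a_i = sum_j P(i->j) * a_j:
  a_S1 = 1/6*a_S0 + 1/4*a_S1 + 1/6*a_S2 + 1/6*a_S3 + 1/4*a_S4
  a_S2 = 1/4*a_S0 + 1/6*a_S1 + 1/4*a_S2 + 1/6*a_S3 + 1/6*a_S4
  a_S3 = 1/12*a_S0 + 1/12*a_S1 + 5/12*a_S2 + 1/3*a_S3 + 1/12*a_S4

Substituting a_S0 = 1 and a_S4 = 0, rearrange to (I - Q) a = r where r[i] = P(i -> S0):
  [3/4, -1/6, -1/6] . (a_S1, a_S2, a_S3) = 1/6
  [-1/6, 3/4, -1/6] . (a_S1, a_S2, a_S3) = 1/4
  [-1/12, -5/12, 2/3] . (a_S1, a_S2, a_S3) = 1/12

Solving yields:
  a_S1 = 56/121
  a_S2 = 67/121
  a_S3 = 64/121

Starting state is S3, so the absorption probability is a_S3 = 64/121.

Answer: 64/121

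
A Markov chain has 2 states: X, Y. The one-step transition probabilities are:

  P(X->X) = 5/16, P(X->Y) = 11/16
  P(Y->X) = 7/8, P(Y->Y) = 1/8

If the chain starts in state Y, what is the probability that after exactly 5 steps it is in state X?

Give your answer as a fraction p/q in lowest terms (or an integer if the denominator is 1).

Answer: 310135/524288

Derivation:
Computing P^5 by repeated multiplication:
P^1 =
  X: [5/16, 11/16]
  Y: [7/8, 1/8]
P^2 =
  X: [179/256, 77/256]
  Y: [49/128, 79/128]
P^3 =
  X: [1973/4096, 2123/4096]
  Y: [1351/2048, 697/2048]
P^4 =
  X: [39587/65536, 25949/65536]
  Y: [16513/32768, 16255/32768]
P^5 =
  X: [561221/1048576, 487355/1048576]
  Y: [310135/524288, 214153/524288]

(P^5)[Y -> X] = 310135/524288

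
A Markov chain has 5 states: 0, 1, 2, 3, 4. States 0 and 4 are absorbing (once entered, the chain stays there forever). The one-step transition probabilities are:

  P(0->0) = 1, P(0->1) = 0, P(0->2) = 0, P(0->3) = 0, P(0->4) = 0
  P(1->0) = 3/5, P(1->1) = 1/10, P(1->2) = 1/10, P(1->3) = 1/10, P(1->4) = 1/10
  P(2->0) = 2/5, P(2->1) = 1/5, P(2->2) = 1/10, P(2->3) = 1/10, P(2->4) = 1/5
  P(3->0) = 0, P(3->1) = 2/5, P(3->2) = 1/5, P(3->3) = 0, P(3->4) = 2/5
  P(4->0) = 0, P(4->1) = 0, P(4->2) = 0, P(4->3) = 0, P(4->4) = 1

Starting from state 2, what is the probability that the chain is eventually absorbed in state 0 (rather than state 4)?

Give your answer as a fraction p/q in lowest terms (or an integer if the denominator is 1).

Let a_i = P(absorbed in 0 | start in state i).
Boundary conditions: a_0 = 1, a_4 = 0.
For each transient state i, a_i = sum_j P(i->j) * a_j:
  a_1 = 3/5*a_0 + 1/10*a_1 + 1/10*a_2 + 1/10*a_3 + 1/10*a_4
  a_2 = 2/5*a_0 + 1/5*a_1 + 1/10*a_2 + 1/10*a_3 + 1/5*a_4
  a_3 = 0*a_0 + 2/5*a_1 + 1/5*a_2 + 0*a_3 + 2/5*a_4

Substituting a_0 = 1 and a_4 = 0, rearrange to (I - Q) a = r where r[i] = P(i -> 0):
  [9/10, -1/10, -1/10] . (a_1, a_2, a_3) = 3/5
  [-1/5, 9/10, -1/10] . (a_1, a_2, a_3) = 2/5
  [-2/5, -1/5, 1] . (a_1, a_2, a_3) = 0

Solving yields:
  a_1 = 72/91
  a_2 = 61/91
  a_3 = 41/91

Starting state is 2, so the absorption probability is a_2 = 61/91.

Answer: 61/91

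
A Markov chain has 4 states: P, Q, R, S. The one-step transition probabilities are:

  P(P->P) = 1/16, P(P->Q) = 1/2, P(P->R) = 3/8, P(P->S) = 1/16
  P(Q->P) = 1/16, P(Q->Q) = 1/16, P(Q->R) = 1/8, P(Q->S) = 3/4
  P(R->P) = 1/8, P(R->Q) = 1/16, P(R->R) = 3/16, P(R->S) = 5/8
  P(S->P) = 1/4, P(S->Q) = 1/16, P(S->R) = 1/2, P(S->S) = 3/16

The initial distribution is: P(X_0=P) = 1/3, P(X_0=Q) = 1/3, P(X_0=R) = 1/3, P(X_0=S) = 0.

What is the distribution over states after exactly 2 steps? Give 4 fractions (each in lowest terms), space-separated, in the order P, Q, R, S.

Propagating the distribution step by step (d_{t+1} = d_t * P):
d_0 = (P=1/3, Q=1/3, R=1/3, S=0)
  d_1[P] = 1/3*1/16 + 1/3*1/16 + 1/3*1/8 + 0*1/4 = 1/12
  d_1[Q] = 1/3*1/2 + 1/3*1/16 + 1/3*1/16 + 0*1/16 = 5/24
  d_1[R] = 1/3*3/8 + 1/3*1/8 + 1/3*3/16 + 0*1/2 = 11/48
  d_1[S] = 1/3*1/16 + 1/3*3/4 + 1/3*5/8 + 0*3/16 = 23/48
d_1 = (P=1/12, Q=5/24, R=11/48, S=23/48)
  d_2[P] = 1/12*1/16 + 5/24*1/16 + 11/48*1/8 + 23/48*1/4 = 1/6
  d_2[Q] = 1/12*1/2 + 5/24*1/16 + 11/48*1/16 + 23/48*1/16 = 19/192
  d_2[R] = 1/12*3/8 + 5/24*1/8 + 11/48*3/16 + 23/48*1/2 = 87/256
  d_2[S] = 1/12*1/16 + 5/24*3/4 + 11/48*5/8 + 23/48*3/16 = 101/256
d_2 = (P=1/6, Q=19/192, R=87/256, S=101/256)

Answer: 1/6 19/192 87/256 101/256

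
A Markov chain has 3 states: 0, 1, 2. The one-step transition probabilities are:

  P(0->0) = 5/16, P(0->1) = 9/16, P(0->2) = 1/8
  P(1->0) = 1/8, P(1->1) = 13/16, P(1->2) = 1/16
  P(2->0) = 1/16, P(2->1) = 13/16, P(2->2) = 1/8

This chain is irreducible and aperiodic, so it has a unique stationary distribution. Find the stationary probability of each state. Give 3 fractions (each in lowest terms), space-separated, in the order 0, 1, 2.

Answer: 29/196 38/49 15/196

Derivation:
The stationary distribution satisfies pi = pi * P, i.e.:
  pi_0 = 5/16*pi_0 + 1/8*pi_1 + 1/16*pi_2
  pi_1 = 9/16*pi_0 + 13/16*pi_1 + 13/16*pi_2
  pi_2 = 1/8*pi_0 + 1/16*pi_1 + 1/8*pi_2
with normalization: pi_0 + pi_1 + pi_2 = 1.

Using the first 2 balance equations plus normalization, the linear system A*pi = b is:
  [-11/16, 1/8, 1/16] . pi = 0
  [9/16, -3/16, 13/16] . pi = 0
  [1, 1, 1] . pi = 1

Solving yields:
  pi_0 = 29/196
  pi_1 = 38/49
  pi_2 = 15/196

Verification (pi * P):
  29/196*5/16 + 38/49*1/8 + 15/196*1/16 = 29/196 = pi_0  (ok)
  29/196*9/16 + 38/49*13/16 + 15/196*13/16 = 38/49 = pi_1  (ok)
  29/196*1/8 + 38/49*1/16 + 15/196*1/8 = 15/196 = pi_2  (ok)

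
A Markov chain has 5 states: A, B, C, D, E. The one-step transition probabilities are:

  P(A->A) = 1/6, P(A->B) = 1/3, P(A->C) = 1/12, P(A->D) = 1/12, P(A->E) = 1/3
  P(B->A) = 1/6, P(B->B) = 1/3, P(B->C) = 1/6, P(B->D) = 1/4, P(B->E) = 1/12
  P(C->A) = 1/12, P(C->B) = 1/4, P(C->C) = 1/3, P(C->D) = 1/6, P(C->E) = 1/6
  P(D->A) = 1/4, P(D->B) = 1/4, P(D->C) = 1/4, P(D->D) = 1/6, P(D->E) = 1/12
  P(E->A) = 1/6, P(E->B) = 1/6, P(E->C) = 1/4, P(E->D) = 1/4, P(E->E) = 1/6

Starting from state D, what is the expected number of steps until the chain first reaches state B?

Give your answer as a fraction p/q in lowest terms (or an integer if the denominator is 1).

Answer: 624/157

Derivation:
Let h_i = expected steps to first reach B from state i.
Boundary: h_B = 0.
First-step equations for the other states:
  h_A = 1 + 1/6*h_A + 1/3*h_B + 1/12*h_C + 1/12*h_D + 1/3*h_E
  h_C = 1 + 1/12*h_A + 1/4*h_B + 1/3*h_C + 1/6*h_D + 1/6*h_E
  h_D = 1 + 1/4*h_A + 1/4*h_B + 1/4*h_C + 1/6*h_D + 1/12*h_E
  h_E = 1 + 1/6*h_A + 1/6*h_B + 1/4*h_C + 1/4*h_D + 1/6*h_E

Substituting h_B = 0 and rearranging gives the linear system (I - Q) h = 1:
  [5/6, -1/12, -1/12, -1/3] . (h_A, h_C, h_D, h_E) = 1
  [-1/12, 2/3, -1/6, -1/6] . (h_A, h_C, h_D, h_E) = 1
  [-1/4, -1/4, 5/6, -1/12] . (h_A, h_C, h_D, h_E) = 1
  [-1/6, -1/4, -1/4, 5/6] . (h_A, h_C, h_D, h_E) = 1

Solving yields:
  h_A = 588/157
  h_C = 636/157
  h_D = 624/157
  h_E = 684/157

Starting state is D, so the expected hitting time is h_D = 624/157.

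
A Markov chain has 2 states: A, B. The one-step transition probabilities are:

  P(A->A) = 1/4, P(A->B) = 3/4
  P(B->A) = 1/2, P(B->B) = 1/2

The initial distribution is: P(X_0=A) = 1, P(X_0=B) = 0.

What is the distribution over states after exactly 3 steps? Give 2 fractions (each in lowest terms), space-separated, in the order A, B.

Propagating the distribution step by step (d_{t+1} = d_t * P):
d_0 = (A=1, B=0)
  d_1[A] = 1*1/4 + 0*1/2 = 1/4
  d_1[B] = 1*3/4 + 0*1/2 = 3/4
d_1 = (A=1/4, B=3/4)
  d_2[A] = 1/4*1/4 + 3/4*1/2 = 7/16
  d_2[B] = 1/4*3/4 + 3/4*1/2 = 9/16
d_2 = (A=7/16, B=9/16)
  d_3[A] = 7/16*1/4 + 9/16*1/2 = 25/64
  d_3[B] = 7/16*3/4 + 9/16*1/2 = 39/64
d_3 = (A=25/64, B=39/64)

Answer: 25/64 39/64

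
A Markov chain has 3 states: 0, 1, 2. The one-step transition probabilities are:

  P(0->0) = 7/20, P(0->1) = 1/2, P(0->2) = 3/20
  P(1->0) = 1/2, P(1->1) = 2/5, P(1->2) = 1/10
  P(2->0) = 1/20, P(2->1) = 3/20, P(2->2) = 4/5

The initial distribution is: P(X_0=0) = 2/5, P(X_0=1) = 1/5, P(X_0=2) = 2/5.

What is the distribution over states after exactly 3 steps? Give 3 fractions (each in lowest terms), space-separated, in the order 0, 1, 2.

Answer: 281/1000 6597/20000 7783/20000

Derivation:
Propagating the distribution step by step (d_{t+1} = d_t * P):
d_0 = (0=2/5, 1=1/5, 2=2/5)
  d_1[0] = 2/5*7/20 + 1/5*1/2 + 2/5*1/20 = 13/50
  d_1[1] = 2/5*1/2 + 1/5*2/5 + 2/5*3/20 = 17/50
  d_1[2] = 2/5*3/20 + 1/5*1/10 + 2/5*4/5 = 2/5
d_1 = (0=13/50, 1=17/50, 2=2/5)
  d_2[0] = 13/50*7/20 + 17/50*1/2 + 2/5*1/20 = 281/1000
  d_2[1] = 13/50*1/2 + 17/50*2/5 + 2/5*3/20 = 163/500
  d_2[2] = 13/50*3/20 + 17/50*1/10 + 2/5*4/5 = 393/1000
d_2 = (0=281/1000, 1=163/500, 2=393/1000)
  d_3[0] = 281/1000*7/20 + 163/500*1/2 + 393/1000*1/20 = 281/1000
  d_3[1] = 281/1000*1/2 + 163/500*2/5 + 393/1000*3/20 = 6597/20000
  d_3[2] = 281/1000*3/20 + 163/500*1/10 + 393/1000*4/5 = 7783/20000
d_3 = (0=281/1000, 1=6597/20000, 2=7783/20000)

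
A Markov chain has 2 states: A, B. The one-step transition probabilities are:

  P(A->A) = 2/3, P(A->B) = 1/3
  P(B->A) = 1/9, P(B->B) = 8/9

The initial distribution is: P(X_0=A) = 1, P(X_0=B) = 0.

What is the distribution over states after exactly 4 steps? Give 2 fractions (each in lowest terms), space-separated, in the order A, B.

Answer: 703/2187 1484/2187

Derivation:
Propagating the distribution step by step (d_{t+1} = d_t * P):
d_0 = (A=1, B=0)
  d_1[A] = 1*2/3 + 0*1/9 = 2/3
  d_1[B] = 1*1/3 + 0*8/9 = 1/3
d_1 = (A=2/3, B=1/3)
  d_2[A] = 2/3*2/3 + 1/3*1/9 = 13/27
  d_2[B] = 2/3*1/3 + 1/3*8/9 = 14/27
d_2 = (A=13/27, B=14/27)
  d_3[A] = 13/27*2/3 + 14/27*1/9 = 92/243
  d_3[B] = 13/27*1/3 + 14/27*8/9 = 151/243
d_3 = (A=92/243, B=151/243)
  d_4[A] = 92/243*2/3 + 151/243*1/9 = 703/2187
  d_4[B] = 92/243*1/3 + 151/243*8/9 = 1484/2187
d_4 = (A=703/2187, B=1484/2187)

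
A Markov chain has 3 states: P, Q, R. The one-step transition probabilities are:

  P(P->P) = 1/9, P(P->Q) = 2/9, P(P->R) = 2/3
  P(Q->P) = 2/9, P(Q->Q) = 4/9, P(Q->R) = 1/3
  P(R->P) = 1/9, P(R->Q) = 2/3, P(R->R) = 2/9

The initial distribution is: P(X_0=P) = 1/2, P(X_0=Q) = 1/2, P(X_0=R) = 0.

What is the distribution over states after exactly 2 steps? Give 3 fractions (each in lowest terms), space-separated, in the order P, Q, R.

Answer: 4/27 14/27 1/3

Derivation:
Propagating the distribution step by step (d_{t+1} = d_t * P):
d_0 = (P=1/2, Q=1/2, R=0)
  d_1[P] = 1/2*1/9 + 1/2*2/9 + 0*1/9 = 1/6
  d_1[Q] = 1/2*2/9 + 1/2*4/9 + 0*2/3 = 1/3
  d_1[R] = 1/2*2/3 + 1/2*1/3 + 0*2/9 = 1/2
d_1 = (P=1/6, Q=1/3, R=1/2)
  d_2[P] = 1/6*1/9 + 1/3*2/9 + 1/2*1/9 = 4/27
  d_2[Q] = 1/6*2/9 + 1/3*4/9 + 1/2*2/3 = 14/27
  d_2[R] = 1/6*2/3 + 1/3*1/3 + 1/2*2/9 = 1/3
d_2 = (P=4/27, Q=14/27, R=1/3)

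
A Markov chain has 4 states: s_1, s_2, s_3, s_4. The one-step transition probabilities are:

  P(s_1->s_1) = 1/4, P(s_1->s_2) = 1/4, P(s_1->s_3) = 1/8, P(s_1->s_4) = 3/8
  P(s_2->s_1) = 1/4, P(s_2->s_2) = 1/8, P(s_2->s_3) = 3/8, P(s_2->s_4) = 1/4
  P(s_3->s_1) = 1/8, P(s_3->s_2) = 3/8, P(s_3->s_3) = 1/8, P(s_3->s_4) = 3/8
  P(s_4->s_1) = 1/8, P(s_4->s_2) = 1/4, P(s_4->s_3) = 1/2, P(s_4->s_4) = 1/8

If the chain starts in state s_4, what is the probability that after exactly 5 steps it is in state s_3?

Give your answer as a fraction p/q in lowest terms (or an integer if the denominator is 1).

Computing P^5 by repeated multiplication:
P^1 =
  s_1: [1/4, 1/4, 1/8, 3/8]
  s_2: [1/4, 1/8, 3/8, 1/4]
  s_3: [1/8, 3/8, 1/8, 3/8]
  s_4: [1/8, 1/4, 1/2, 1/8]
P^2 =
  s_1: [3/16, 15/64, 21/64, 1/4]
  s_2: [11/64, 9/32, 1/4, 19/64]
  s_3: [3/16, 7/32, 23/64, 15/64]
  s_4: [11/64, 9/32, 15/64, 5/16]
P^3 =
  s_1: [91/512, 67/256, 71/256, 145/512]
  s_2: [93/512, 63/256, 157/512, 17/64]
  s_3: [45/256, 137/512, 137/512, 37/128]
  s_4: [93/512, 125/512, 5/16, 67/256]
P^4 =
  s_1: [737/4096, 129/512, 1215/4096, 139/512]
  s_2: [731/4096, 1055/4096, 293/1024, 569/2048]
  s_3: [739/4096, 1/4, 615/2048, 1103/4096]
  s_4: [365/2048, 1059/4096, 291/1024, 1143/4096]
P^5 =
  s_1: [5865/32768, 8375/32768, 1187/4096, 1129/4096]
  s_2: [2941/16384, 8309/32768, 2405/8192, 8957/32768]
  s_3: [5859/32768, 4199/16384, 9453/32768, 4529/16384]
  s_4: [5885/32768, 8297/32768, 9643/32768, 8943/32768]

(P^5)[s_4 -> s_3] = 9643/32768

Answer: 9643/32768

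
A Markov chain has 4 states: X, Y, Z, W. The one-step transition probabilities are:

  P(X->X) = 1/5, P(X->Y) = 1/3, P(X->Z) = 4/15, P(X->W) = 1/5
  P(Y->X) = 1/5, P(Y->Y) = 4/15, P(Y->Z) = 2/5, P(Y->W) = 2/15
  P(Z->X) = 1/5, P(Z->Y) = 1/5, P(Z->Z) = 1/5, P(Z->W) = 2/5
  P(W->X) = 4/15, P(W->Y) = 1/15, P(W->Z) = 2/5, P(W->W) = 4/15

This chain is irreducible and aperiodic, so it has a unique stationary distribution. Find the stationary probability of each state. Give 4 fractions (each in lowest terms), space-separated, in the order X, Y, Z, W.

The stationary distribution satisfies pi = pi * P, i.e.:
  pi_X = 1/5*pi_X + 1/5*pi_Y + 1/5*pi_Z + 4/15*pi_W
  pi_Y = 1/3*pi_X + 4/15*pi_Y + 1/5*pi_Z + 1/15*pi_W
  pi_Z = 4/15*pi_X + 2/5*pi_Y + 1/5*pi_Z + 2/5*pi_W
  pi_W = 1/5*pi_X + 2/15*pi_Y + 2/5*pi_Z + 4/15*pi_W
with normalization: pi_X + pi_Y + pi_Z + pi_W = 1.

Using the first 3 balance equations plus normalization, the linear system A*pi = b is:
  [-4/5, 1/5, 1/5, 4/15] . pi = 0
  [1/3, -11/15, 1/5, 1/15] . pi = 0
  [4/15, 2/5, -4/5, 2/5] . pi = 0
  [1, 1, 1, 1] . pi = 1

Solving yields:
  pi_X = 381/1750
  pi_Y = 363/1750
  pi_Z = 541/1750
  pi_W = 93/350

Verification (pi * P):
  381/1750*1/5 + 363/1750*1/5 + 541/1750*1/5 + 93/350*4/15 = 381/1750 = pi_X  (ok)
  381/1750*1/3 + 363/1750*4/15 + 541/1750*1/5 + 93/350*1/15 = 363/1750 = pi_Y  (ok)
  381/1750*4/15 + 363/1750*2/5 + 541/1750*1/5 + 93/350*2/5 = 541/1750 = pi_Z  (ok)
  381/1750*1/5 + 363/1750*2/15 + 541/1750*2/5 + 93/350*4/15 = 93/350 = pi_W  (ok)

Answer: 381/1750 363/1750 541/1750 93/350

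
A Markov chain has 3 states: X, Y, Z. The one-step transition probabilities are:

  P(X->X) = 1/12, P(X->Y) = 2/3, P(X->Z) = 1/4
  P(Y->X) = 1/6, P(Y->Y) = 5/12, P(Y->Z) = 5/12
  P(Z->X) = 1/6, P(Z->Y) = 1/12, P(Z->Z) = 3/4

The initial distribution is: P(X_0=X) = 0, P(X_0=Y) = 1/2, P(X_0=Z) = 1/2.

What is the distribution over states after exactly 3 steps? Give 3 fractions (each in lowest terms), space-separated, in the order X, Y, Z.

Propagating the distribution step by step (d_{t+1} = d_t * P):
d_0 = (X=0, Y=1/2, Z=1/2)
  d_1[X] = 0*1/12 + 1/2*1/6 + 1/2*1/6 = 1/6
  d_1[Y] = 0*2/3 + 1/2*5/12 + 1/2*1/12 = 1/4
  d_1[Z] = 0*1/4 + 1/2*5/12 + 1/2*3/4 = 7/12
d_1 = (X=1/6, Y=1/4, Z=7/12)
  d_2[X] = 1/6*1/12 + 1/4*1/6 + 7/12*1/6 = 11/72
  d_2[Y] = 1/6*2/3 + 1/4*5/12 + 7/12*1/12 = 19/72
  d_2[Z] = 1/6*1/4 + 1/4*5/12 + 7/12*3/4 = 7/12
d_2 = (X=11/72, Y=19/72, Z=7/12)
  d_3[X] = 11/72*1/12 + 19/72*1/6 + 7/12*1/6 = 133/864
  d_3[Y] = 11/72*2/3 + 19/72*5/12 + 7/12*1/12 = 25/96
  d_3[Z] = 11/72*1/4 + 19/72*5/12 + 7/12*3/4 = 253/432
d_3 = (X=133/864, Y=25/96, Z=253/432)

Answer: 133/864 25/96 253/432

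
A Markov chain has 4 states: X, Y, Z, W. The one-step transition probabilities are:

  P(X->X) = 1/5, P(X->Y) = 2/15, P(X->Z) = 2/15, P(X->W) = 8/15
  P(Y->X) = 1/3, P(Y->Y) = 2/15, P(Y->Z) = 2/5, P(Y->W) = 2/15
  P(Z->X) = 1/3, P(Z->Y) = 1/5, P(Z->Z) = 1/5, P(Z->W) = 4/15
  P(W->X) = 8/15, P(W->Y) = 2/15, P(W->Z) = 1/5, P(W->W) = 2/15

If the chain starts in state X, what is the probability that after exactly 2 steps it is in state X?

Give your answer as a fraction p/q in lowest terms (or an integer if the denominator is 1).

Computing P^2 by repeated multiplication:
P^1 =
  X: [1/5, 2/15, 2/15, 8/15]
  Y: [1/3, 2/15, 2/5, 2/15]
  Z: [1/3, 1/5, 1/5, 4/15]
  W: [8/15, 2/15, 1/5, 2/15]
P^2 =
  X: [31/75, 32/225, 16/75, 52/225]
  Y: [71/225, 4/25, 46/225, 8/25]
  Z: [77/225, 11/75, 49/225, 22/75]
  W: [13/45, 11/75, 43/225, 28/75]

(P^2)[X -> X] = 31/75

Answer: 31/75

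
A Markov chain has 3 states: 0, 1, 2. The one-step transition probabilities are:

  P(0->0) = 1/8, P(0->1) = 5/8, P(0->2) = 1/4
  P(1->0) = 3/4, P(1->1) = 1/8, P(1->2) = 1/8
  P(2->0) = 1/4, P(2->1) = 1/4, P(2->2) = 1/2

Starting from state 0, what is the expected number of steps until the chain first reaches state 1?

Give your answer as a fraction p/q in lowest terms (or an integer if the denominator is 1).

Let h_i = expected steps to first reach 1 from state i.
Boundary: h_1 = 0.
First-step equations for the other states:
  h_0 = 1 + 1/8*h_0 + 5/8*h_1 + 1/4*h_2
  h_2 = 1 + 1/4*h_0 + 1/4*h_1 + 1/2*h_2

Substituting h_1 = 0 and rearranging gives the linear system (I - Q) h = 1:
  [7/8, -1/4] . (h_0, h_2) = 1
  [-1/4, 1/2] . (h_0, h_2) = 1

Solving yields:
  h_0 = 2
  h_2 = 3

Starting state is 0, so the expected hitting time is h_0 = 2.

Answer: 2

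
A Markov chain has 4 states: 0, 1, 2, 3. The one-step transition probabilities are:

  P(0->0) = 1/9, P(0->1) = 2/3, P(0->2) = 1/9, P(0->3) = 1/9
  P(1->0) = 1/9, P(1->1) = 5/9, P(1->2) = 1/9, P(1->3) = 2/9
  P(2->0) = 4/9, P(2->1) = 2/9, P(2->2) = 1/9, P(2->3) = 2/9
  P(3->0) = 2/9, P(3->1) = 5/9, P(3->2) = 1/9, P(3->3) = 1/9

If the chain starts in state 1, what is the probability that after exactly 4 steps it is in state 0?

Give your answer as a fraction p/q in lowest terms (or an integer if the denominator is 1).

Answer: 1105/6561

Derivation:
Computing P^4 by repeated multiplication:
P^1 =
  0: [1/9, 2/3, 1/9, 1/9]
  1: [1/9, 5/9, 1/9, 2/9]
  2: [4/9, 2/9, 1/9, 2/9]
  3: [2/9, 5/9, 1/9, 1/9]
P^2 =
  0: [13/81, 43/81, 1/9, 16/81]
  1: [14/81, 43/81, 1/9, 5/27]
  2: [14/81, 46/81, 1/9, 4/27]
  3: [13/81, 44/81, 1/9, 5/27]
P^3 =
  0: [124/729, 391/729, 1/9, 133/729]
  1: [41/243, 392/729, 1/9, 133/729]
  2: [40/243, 392/729, 1/9, 136/729]
  3: [41/243, 391/729, 1/9, 134/729]
P^4 =
  0: [1105/6561, 3526/6561, 1/9, 1201/6561]
  1: [1105/6561, 1175/2187, 1/9, 1202/6561]
  2: [1108/6561, 1174/2187, 1/9, 1202/6561]
  3: [1106/6561, 1175/2187, 1/9, 1201/6561]

(P^4)[1 -> 0] = 1105/6561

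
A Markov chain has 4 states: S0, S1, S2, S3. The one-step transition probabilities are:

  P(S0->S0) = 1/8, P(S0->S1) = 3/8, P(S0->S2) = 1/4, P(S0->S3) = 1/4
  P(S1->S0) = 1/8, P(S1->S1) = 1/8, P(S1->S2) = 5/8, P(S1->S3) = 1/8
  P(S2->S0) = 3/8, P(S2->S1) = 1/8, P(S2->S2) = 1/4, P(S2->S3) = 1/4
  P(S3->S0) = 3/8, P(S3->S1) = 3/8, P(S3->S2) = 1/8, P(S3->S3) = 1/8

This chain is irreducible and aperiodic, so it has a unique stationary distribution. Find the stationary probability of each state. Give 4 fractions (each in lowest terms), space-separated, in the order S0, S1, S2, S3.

Answer: 49/194 23/97 61/194 19/97

Derivation:
The stationary distribution satisfies pi = pi * P, i.e.:
  pi_S0 = 1/8*pi_S0 + 1/8*pi_S1 + 3/8*pi_S2 + 3/8*pi_S3
  pi_S1 = 3/8*pi_S0 + 1/8*pi_S1 + 1/8*pi_S2 + 3/8*pi_S3
  pi_S2 = 1/4*pi_S0 + 5/8*pi_S1 + 1/4*pi_S2 + 1/8*pi_S3
  pi_S3 = 1/4*pi_S0 + 1/8*pi_S1 + 1/4*pi_S2 + 1/8*pi_S3
with normalization: pi_S0 + pi_S1 + pi_S2 + pi_S3 = 1.

Using the first 3 balance equations plus normalization, the linear system A*pi = b is:
  [-7/8, 1/8, 3/8, 3/8] . pi = 0
  [3/8, -7/8, 1/8, 3/8] . pi = 0
  [1/4, 5/8, -3/4, 1/8] . pi = 0
  [1, 1, 1, 1] . pi = 1

Solving yields:
  pi_S0 = 49/194
  pi_S1 = 23/97
  pi_S2 = 61/194
  pi_S3 = 19/97

Verification (pi * P):
  49/194*1/8 + 23/97*1/8 + 61/194*3/8 + 19/97*3/8 = 49/194 = pi_S0  (ok)
  49/194*3/8 + 23/97*1/8 + 61/194*1/8 + 19/97*3/8 = 23/97 = pi_S1  (ok)
  49/194*1/4 + 23/97*5/8 + 61/194*1/4 + 19/97*1/8 = 61/194 = pi_S2  (ok)
  49/194*1/4 + 23/97*1/8 + 61/194*1/4 + 19/97*1/8 = 19/97 = pi_S3  (ok)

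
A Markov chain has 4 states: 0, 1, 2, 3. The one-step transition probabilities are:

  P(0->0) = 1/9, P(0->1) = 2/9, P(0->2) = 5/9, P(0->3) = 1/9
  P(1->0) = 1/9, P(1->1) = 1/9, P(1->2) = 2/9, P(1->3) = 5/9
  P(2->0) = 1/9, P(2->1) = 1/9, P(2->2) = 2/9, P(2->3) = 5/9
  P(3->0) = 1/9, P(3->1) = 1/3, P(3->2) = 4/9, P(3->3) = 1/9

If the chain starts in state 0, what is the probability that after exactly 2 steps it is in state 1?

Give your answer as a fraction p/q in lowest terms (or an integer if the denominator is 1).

Answer: 4/27

Derivation:
Computing P^2 by repeated multiplication:
P^1 =
  0: [1/9, 2/9, 5/9, 1/9]
  1: [1/9, 1/9, 2/9, 5/9]
  2: [1/9, 1/9, 2/9, 5/9]
  3: [1/9, 1/3, 4/9, 1/9]
P^2 =
  0: [1/9, 4/27, 23/81, 37/81]
  1: [1/9, 20/81, 31/81, 7/27]
  2: [1/9, 20/81, 31/81, 7/27]
  3: [1/9, 4/27, 23/81, 37/81]

(P^2)[0 -> 1] = 4/27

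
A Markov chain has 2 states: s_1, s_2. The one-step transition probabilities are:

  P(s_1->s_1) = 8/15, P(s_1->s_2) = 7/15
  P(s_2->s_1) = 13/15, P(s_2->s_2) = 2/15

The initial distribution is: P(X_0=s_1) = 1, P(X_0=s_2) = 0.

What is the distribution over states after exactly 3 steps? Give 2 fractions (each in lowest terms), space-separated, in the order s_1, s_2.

Answer: 86/135 49/135

Derivation:
Propagating the distribution step by step (d_{t+1} = d_t * P):
d_0 = (s_1=1, s_2=0)
  d_1[s_1] = 1*8/15 + 0*13/15 = 8/15
  d_1[s_2] = 1*7/15 + 0*2/15 = 7/15
d_1 = (s_1=8/15, s_2=7/15)
  d_2[s_1] = 8/15*8/15 + 7/15*13/15 = 31/45
  d_2[s_2] = 8/15*7/15 + 7/15*2/15 = 14/45
d_2 = (s_1=31/45, s_2=14/45)
  d_3[s_1] = 31/45*8/15 + 14/45*13/15 = 86/135
  d_3[s_2] = 31/45*7/15 + 14/45*2/15 = 49/135
d_3 = (s_1=86/135, s_2=49/135)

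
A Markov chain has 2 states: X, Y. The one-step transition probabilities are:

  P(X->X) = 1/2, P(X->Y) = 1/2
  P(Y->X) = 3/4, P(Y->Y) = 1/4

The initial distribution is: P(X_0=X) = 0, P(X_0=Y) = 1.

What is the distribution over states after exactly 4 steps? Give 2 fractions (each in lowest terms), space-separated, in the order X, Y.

Answer: 153/256 103/256

Derivation:
Propagating the distribution step by step (d_{t+1} = d_t * P):
d_0 = (X=0, Y=1)
  d_1[X] = 0*1/2 + 1*3/4 = 3/4
  d_1[Y] = 0*1/2 + 1*1/4 = 1/4
d_1 = (X=3/4, Y=1/4)
  d_2[X] = 3/4*1/2 + 1/4*3/4 = 9/16
  d_2[Y] = 3/4*1/2 + 1/4*1/4 = 7/16
d_2 = (X=9/16, Y=7/16)
  d_3[X] = 9/16*1/2 + 7/16*3/4 = 39/64
  d_3[Y] = 9/16*1/2 + 7/16*1/4 = 25/64
d_3 = (X=39/64, Y=25/64)
  d_4[X] = 39/64*1/2 + 25/64*3/4 = 153/256
  d_4[Y] = 39/64*1/2 + 25/64*1/4 = 103/256
d_4 = (X=153/256, Y=103/256)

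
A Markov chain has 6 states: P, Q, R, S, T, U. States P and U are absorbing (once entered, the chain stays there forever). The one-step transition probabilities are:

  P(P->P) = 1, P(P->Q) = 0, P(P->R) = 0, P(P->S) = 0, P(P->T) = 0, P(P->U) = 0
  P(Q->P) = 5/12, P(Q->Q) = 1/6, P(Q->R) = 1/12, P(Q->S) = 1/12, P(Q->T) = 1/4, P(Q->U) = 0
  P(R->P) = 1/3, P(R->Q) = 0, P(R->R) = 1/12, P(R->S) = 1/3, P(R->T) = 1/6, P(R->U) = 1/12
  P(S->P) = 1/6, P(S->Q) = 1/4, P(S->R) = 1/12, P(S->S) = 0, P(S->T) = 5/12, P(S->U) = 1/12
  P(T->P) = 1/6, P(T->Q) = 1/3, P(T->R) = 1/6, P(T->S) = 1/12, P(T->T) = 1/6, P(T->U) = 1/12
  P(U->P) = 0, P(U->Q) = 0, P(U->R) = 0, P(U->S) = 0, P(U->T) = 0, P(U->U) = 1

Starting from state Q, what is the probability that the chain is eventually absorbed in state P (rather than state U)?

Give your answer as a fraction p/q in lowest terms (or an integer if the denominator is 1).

Let a_i = P(absorbed in P | start in state i).
Boundary conditions: a_P = 1, a_U = 0.
For each transient state i, a_i = sum_j P(i->j) * a_j:
  a_Q = 5/12*a_P + 1/6*a_Q + 1/12*a_R + 1/12*a_S + 1/4*a_T + 0*a_U
  a_R = 1/3*a_P + 0*a_Q + 1/12*a_R + 1/3*a_S + 1/6*a_T + 1/12*a_U
  a_S = 1/6*a_P + 1/4*a_Q + 1/12*a_R + 0*a_S + 5/12*a_T + 1/12*a_U
  a_T = 1/6*a_P + 1/3*a_Q + 1/6*a_R + 1/12*a_S + 1/6*a_T + 1/12*a_U

Substituting a_P = 1 and a_U = 0, rearrange to (I - Q) a = r where r[i] = P(i -> P):
  [5/6, -1/12, -1/12, -1/4] . (a_Q, a_R, a_S, a_T) = 5/12
  [0, 11/12, -1/3, -1/6] . (a_Q, a_R, a_S, a_T) = 1/3
  [-1/4, -1/12, 1, -5/12] . (a_Q, a_R, a_S, a_T) = 1/6
  [-1/3, -1/6, -1/12, 5/6] . (a_Q, a_R, a_S, a_T) = 1/6

Solving yields:
  a_Q = 1579/1759
  a_R = 6998/8795
  a_S = 6944/8795
  a_T = 7011/8795

Starting state is Q, so the absorption probability is a_Q = 1579/1759.

Answer: 1579/1759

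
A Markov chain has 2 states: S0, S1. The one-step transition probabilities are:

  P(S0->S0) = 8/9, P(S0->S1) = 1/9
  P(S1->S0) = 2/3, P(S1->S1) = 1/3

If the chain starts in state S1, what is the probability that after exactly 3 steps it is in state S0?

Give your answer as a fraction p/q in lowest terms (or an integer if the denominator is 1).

Computing P^3 by repeated multiplication:
P^1 =
  S0: [8/9, 1/9]
  S1: [2/3, 1/3]
P^2 =
  S0: [70/81, 11/81]
  S1: [22/27, 5/27]
P^3 =
  S0: [626/729, 103/729]
  S1: [206/243, 37/243]

(P^3)[S1 -> S0] = 206/243

Answer: 206/243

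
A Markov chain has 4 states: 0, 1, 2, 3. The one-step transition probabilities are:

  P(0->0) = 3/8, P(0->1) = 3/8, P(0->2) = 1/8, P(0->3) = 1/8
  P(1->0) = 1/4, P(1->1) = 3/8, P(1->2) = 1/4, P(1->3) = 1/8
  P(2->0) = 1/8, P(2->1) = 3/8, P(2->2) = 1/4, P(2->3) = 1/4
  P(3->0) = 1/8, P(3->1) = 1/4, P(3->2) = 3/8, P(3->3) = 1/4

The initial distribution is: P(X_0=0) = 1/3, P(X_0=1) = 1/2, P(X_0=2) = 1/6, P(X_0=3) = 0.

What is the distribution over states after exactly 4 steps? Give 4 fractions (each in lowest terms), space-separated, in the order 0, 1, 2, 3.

Propagating the distribution step by step (d_{t+1} = d_t * P):
d_0 = (0=1/3, 1=1/2, 2=1/6, 3=0)
  d_1[0] = 1/3*3/8 + 1/2*1/4 + 1/6*1/8 + 0*1/8 = 13/48
  d_1[1] = 1/3*3/8 + 1/2*3/8 + 1/6*3/8 + 0*1/4 = 3/8
  d_1[2] = 1/3*1/8 + 1/2*1/4 + 1/6*1/4 + 0*3/8 = 5/24
  d_1[3] = 1/3*1/8 + 1/2*1/8 + 1/6*1/4 + 0*1/4 = 7/48
d_1 = (0=13/48, 1=3/8, 2=5/24, 3=7/48)
  d_2[0] = 13/48*3/8 + 3/8*1/4 + 5/24*1/8 + 7/48*1/8 = 23/96
  d_2[1] = 13/48*3/8 + 3/8*3/8 + 5/24*3/8 + 7/48*1/4 = 137/384
  d_2[2] = 13/48*1/8 + 3/8*1/4 + 5/24*1/4 + 7/48*3/8 = 15/64
  d_2[3] = 13/48*1/8 + 3/8*1/8 + 5/24*1/4 + 7/48*1/4 = 65/384
d_2 = (0=23/96, 1=137/384, 2=15/64, 3=65/384)
  d_3[0] = 23/96*3/8 + 137/384*1/4 + 15/64*1/8 + 65/384*1/8 = 235/1024
  d_3[1] = 23/96*3/8 + 137/384*3/8 + 15/64*3/8 + 65/384*1/4 = 1087/3072
  d_3[2] = 23/96*1/8 + 137/384*1/4 + 15/64*1/4 + 65/384*3/8 = 247/1024
  d_3[3] = 23/96*1/8 + 137/384*1/8 + 15/64*1/4 + 65/384*1/4 = 539/3072
d_3 = (0=235/1024, 1=1087/3072, 2=247/1024, 3=539/3072)
  d_4[0] = 235/1024*3/8 + 1087/3072*1/4 + 247/1024*1/8 + 539/3072*1/8 = 5569/24576
  d_4[1] = 235/1024*3/8 + 1087/3072*3/8 + 247/1024*3/8 + 539/3072*1/4 = 8677/24576
  d_4[2] = 235/1024*1/8 + 1087/3072*1/4 + 247/1024*1/4 + 539/3072*3/8 = 2989/12288
  d_4[3] = 235/1024*1/8 + 1087/3072*1/8 + 247/1024*1/4 + 539/3072*1/4 = 17/96
d_4 = (0=5569/24576, 1=8677/24576, 2=2989/12288, 3=17/96)

Answer: 5569/24576 8677/24576 2989/12288 17/96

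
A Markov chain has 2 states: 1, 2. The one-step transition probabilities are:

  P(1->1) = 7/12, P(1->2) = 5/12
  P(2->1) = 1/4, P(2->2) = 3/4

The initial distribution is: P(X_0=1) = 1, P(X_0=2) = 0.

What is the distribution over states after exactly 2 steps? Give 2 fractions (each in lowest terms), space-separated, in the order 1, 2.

Propagating the distribution step by step (d_{t+1} = d_t * P):
d_0 = (1=1, 2=0)
  d_1[1] = 1*7/12 + 0*1/4 = 7/12
  d_1[2] = 1*5/12 + 0*3/4 = 5/12
d_1 = (1=7/12, 2=5/12)
  d_2[1] = 7/12*7/12 + 5/12*1/4 = 4/9
  d_2[2] = 7/12*5/12 + 5/12*3/4 = 5/9
d_2 = (1=4/9, 2=5/9)

Answer: 4/9 5/9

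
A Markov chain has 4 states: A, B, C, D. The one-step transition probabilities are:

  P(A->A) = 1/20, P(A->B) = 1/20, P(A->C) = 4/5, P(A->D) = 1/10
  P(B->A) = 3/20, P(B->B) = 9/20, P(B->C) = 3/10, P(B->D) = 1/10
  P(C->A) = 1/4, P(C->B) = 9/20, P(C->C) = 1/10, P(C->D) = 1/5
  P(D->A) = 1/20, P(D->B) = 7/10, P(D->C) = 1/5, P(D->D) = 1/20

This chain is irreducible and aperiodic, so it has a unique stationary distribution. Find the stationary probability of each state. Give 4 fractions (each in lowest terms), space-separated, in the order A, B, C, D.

Answer: 412/2699 2267/5398 1637/5398 335/2699

Derivation:
The stationary distribution satisfies pi = pi * P, i.e.:
  pi_A = 1/20*pi_A + 3/20*pi_B + 1/4*pi_C + 1/20*pi_D
  pi_B = 1/20*pi_A + 9/20*pi_B + 9/20*pi_C + 7/10*pi_D
  pi_C = 4/5*pi_A + 3/10*pi_B + 1/10*pi_C + 1/5*pi_D
  pi_D = 1/10*pi_A + 1/10*pi_B + 1/5*pi_C + 1/20*pi_D
with normalization: pi_A + pi_B + pi_C + pi_D = 1.

Using the first 3 balance equations plus normalization, the linear system A*pi = b is:
  [-19/20, 3/20, 1/4, 1/20] . pi = 0
  [1/20, -11/20, 9/20, 7/10] . pi = 0
  [4/5, 3/10, -9/10, 1/5] . pi = 0
  [1, 1, 1, 1] . pi = 1

Solving yields:
  pi_A = 412/2699
  pi_B = 2267/5398
  pi_C = 1637/5398
  pi_D = 335/2699

Verification (pi * P):
  412/2699*1/20 + 2267/5398*3/20 + 1637/5398*1/4 + 335/2699*1/20 = 412/2699 = pi_A  (ok)
  412/2699*1/20 + 2267/5398*9/20 + 1637/5398*9/20 + 335/2699*7/10 = 2267/5398 = pi_B  (ok)
  412/2699*4/5 + 2267/5398*3/10 + 1637/5398*1/10 + 335/2699*1/5 = 1637/5398 = pi_C  (ok)
  412/2699*1/10 + 2267/5398*1/10 + 1637/5398*1/5 + 335/2699*1/20 = 335/2699 = pi_D  (ok)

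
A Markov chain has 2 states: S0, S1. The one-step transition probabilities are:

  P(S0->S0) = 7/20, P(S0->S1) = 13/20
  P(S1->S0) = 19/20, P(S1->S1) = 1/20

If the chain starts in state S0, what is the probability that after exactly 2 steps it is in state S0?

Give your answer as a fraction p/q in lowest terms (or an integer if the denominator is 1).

Answer: 37/50

Derivation:
Computing P^2 by repeated multiplication:
P^1 =
  S0: [7/20, 13/20]
  S1: [19/20, 1/20]
P^2 =
  S0: [37/50, 13/50]
  S1: [19/50, 31/50]

(P^2)[S0 -> S0] = 37/50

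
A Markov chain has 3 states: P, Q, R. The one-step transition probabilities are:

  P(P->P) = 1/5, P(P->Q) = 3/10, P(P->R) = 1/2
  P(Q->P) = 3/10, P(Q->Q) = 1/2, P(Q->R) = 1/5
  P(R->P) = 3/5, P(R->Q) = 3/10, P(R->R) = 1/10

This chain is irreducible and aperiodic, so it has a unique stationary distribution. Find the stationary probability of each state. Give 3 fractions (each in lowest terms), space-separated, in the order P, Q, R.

Answer: 39/112 3/8 31/112

Derivation:
The stationary distribution satisfies pi = pi * P, i.e.:
  pi_P = 1/5*pi_P + 3/10*pi_Q + 3/5*pi_R
  pi_Q = 3/10*pi_P + 1/2*pi_Q + 3/10*pi_R
  pi_R = 1/2*pi_P + 1/5*pi_Q + 1/10*pi_R
with normalization: pi_P + pi_Q + pi_R = 1.

Using the first 2 balance equations plus normalization, the linear system A*pi = b is:
  [-4/5, 3/10, 3/5] . pi = 0
  [3/10, -1/2, 3/10] . pi = 0
  [1, 1, 1] . pi = 1

Solving yields:
  pi_P = 39/112
  pi_Q = 3/8
  pi_R = 31/112

Verification (pi * P):
  39/112*1/5 + 3/8*3/10 + 31/112*3/5 = 39/112 = pi_P  (ok)
  39/112*3/10 + 3/8*1/2 + 31/112*3/10 = 3/8 = pi_Q  (ok)
  39/112*1/2 + 3/8*1/5 + 31/112*1/10 = 31/112 = pi_R  (ok)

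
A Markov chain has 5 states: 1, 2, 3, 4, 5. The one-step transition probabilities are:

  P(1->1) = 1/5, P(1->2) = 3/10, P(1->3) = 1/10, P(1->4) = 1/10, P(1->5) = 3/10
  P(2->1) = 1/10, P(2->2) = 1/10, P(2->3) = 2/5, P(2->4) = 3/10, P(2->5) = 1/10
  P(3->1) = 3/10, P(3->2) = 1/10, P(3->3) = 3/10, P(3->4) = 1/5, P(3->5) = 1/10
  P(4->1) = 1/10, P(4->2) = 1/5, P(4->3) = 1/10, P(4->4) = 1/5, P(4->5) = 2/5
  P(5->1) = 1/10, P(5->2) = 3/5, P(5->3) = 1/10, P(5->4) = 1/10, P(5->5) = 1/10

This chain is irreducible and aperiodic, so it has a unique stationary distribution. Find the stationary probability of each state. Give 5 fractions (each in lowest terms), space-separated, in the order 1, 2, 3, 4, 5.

The stationary distribution satisfies pi = pi * P, i.e.:
  pi_1 = 1/5*pi_1 + 1/10*pi_2 + 3/10*pi_3 + 1/10*pi_4 + 1/10*pi_5
  pi_2 = 3/10*pi_1 + 1/10*pi_2 + 1/10*pi_3 + 1/5*pi_4 + 3/5*pi_5
  pi_3 = 1/10*pi_1 + 2/5*pi_2 + 3/10*pi_3 + 1/10*pi_4 + 1/10*pi_5
  pi_4 = 1/10*pi_1 + 3/10*pi_2 + 1/5*pi_3 + 1/5*pi_4 + 1/10*pi_5
  pi_5 = 3/10*pi_1 + 1/10*pi_2 + 1/10*pi_3 + 2/5*pi_4 + 1/10*pi_5
with normalization: pi_1 + pi_2 + pi_3 + pi_4 + pi_5 = 1.

Using the first 4 balance equations plus normalization, the linear system A*pi = b is:
  [-4/5, 1/10, 3/10, 1/10, 1/10] . pi = 0
  [3/10, -9/10, 1/10, 1/5, 3/5] . pi = 0
  [1/10, 2/5, -7/10, 1/10, 1/10] . pi = 0
  [1/10, 3/10, 1/5, -4/5, 1/10] . pi = 0
  [1, 1, 1, 1, 1] . pi = 1

Solving yields:
  pi_1 = 1877/11781
  pi_2 = 321/1309
  pi_3 = 284/1309
  pi_4 = 745/3927
  pi_5 = 2224/11781

Verification (pi * P):
  1877/11781*1/5 + 321/1309*1/10 + 284/1309*3/10 + 745/3927*1/10 + 2224/11781*1/10 = 1877/11781 = pi_1  (ok)
  1877/11781*3/10 + 321/1309*1/10 + 284/1309*1/10 + 745/3927*1/5 + 2224/11781*3/5 = 321/1309 = pi_2  (ok)
  1877/11781*1/10 + 321/1309*2/5 + 284/1309*3/10 + 745/3927*1/10 + 2224/11781*1/10 = 284/1309 = pi_3  (ok)
  1877/11781*1/10 + 321/1309*3/10 + 284/1309*1/5 + 745/3927*1/5 + 2224/11781*1/10 = 745/3927 = pi_4  (ok)
  1877/11781*3/10 + 321/1309*1/10 + 284/1309*1/10 + 745/3927*2/5 + 2224/11781*1/10 = 2224/11781 = pi_5  (ok)

Answer: 1877/11781 321/1309 284/1309 745/3927 2224/11781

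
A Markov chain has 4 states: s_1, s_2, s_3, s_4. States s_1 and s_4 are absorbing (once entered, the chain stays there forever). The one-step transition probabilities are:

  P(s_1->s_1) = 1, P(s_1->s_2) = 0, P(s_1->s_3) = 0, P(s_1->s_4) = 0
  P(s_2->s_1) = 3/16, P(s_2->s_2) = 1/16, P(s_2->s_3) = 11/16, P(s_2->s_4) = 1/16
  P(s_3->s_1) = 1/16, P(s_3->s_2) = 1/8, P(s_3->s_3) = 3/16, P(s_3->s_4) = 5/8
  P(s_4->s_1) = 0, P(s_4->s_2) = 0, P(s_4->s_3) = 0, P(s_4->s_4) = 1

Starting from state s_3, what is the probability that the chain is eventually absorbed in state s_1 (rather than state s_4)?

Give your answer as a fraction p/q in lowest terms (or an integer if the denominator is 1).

Let a_i = P(absorbed in s_1 | start in state i).
Boundary conditions: a_s_1 = 1, a_s_4 = 0.
For each transient state i, a_i = sum_j P(i->j) * a_j:
  a_s_2 = 3/16*a_s_1 + 1/16*a_s_2 + 11/16*a_s_3 + 1/16*a_s_4
  a_s_3 = 1/16*a_s_1 + 1/8*a_s_2 + 3/16*a_s_3 + 5/8*a_s_4

Substituting a_s_1 = 1 and a_s_4 = 0, rearrange to (I - Q) a = r where r[i] = P(i -> s_1):
  [15/16, -11/16] . (a_s_2, a_s_3) = 3/16
  [-1/8, 13/16] . (a_s_2, a_s_3) = 1/16

Solving yields:
  a_s_2 = 50/173
  a_s_3 = 21/173

Starting state is s_3, so the absorption probability is a_s_3 = 21/173.

Answer: 21/173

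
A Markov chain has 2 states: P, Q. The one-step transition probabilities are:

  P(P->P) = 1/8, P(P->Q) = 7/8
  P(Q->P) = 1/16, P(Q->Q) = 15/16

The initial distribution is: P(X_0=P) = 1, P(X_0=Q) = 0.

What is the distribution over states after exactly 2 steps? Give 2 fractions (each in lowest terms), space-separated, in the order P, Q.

Propagating the distribution step by step (d_{t+1} = d_t * P):
d_0 = (P=1, Q=0)
  d_1[P] = 1*1/8 + 0*1/16 = 1/8
  d_1[Q] = 1*7/8 + 0*15/16 = 7/8
d_1 = (P=1/8, Q=7/8)
  d_2[P] = 1/8*1/8 + 7/8*1/16 = 9/128
  d_2[Q] = 1/8*7/8 + 7/8*15/16 = 119/128
d_2 = (P=9/128, Q=119/128)

Answer: 9/128 119/128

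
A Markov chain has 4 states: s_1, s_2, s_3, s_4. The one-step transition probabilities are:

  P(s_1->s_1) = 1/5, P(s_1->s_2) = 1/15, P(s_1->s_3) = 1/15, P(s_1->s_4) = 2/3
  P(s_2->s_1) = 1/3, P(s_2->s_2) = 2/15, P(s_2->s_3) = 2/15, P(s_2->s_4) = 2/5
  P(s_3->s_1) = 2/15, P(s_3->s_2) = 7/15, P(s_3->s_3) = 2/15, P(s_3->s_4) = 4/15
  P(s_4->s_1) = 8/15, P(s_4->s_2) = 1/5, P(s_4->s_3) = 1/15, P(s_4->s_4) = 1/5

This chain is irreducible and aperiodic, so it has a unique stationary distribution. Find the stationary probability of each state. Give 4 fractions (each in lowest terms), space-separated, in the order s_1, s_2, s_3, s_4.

Answer: 377/1076 177/1076 179/2152 865/2152

Derivation:
The stationary distribution satisfies pi = pi * P, i.e.:
  pi_s_1 = 1/5*pi_s_1 + 1/3*pi_s_2 + 2/15*pi_s_3 + 8/15*pi_s_4
  pi_s_2 = 1/15*pi_s_1 + 2/15*pi_s_2 + 7/15*pi_s_3 + 1/5*pi_s_4
  pi_s_3 = 1/15*pi_s_1 + 2/15*pi_s_2 + 2/15*pi_s_3 + 1/15*pi_s_4
  pi_s_4 = 2/3*pi_s_1 + 2/5*pi_s_2 + 4/15*pi_s_3 + 1/5*pi_s_4
with normalization: pi_s_1 + pi_s_2 + pi_s_3 + pi_s_4 = 1.

Using the first 3 balance equations plus normalization, the linear system A*pi = b is:
  [-4/5, 1/3, 2/15, 8/15] . pi = 0
  [1/15, -13/15, 7/15, 1/5] . pi = 0
  [1/15, 2/15, -13/15, 1/15] . pi = 0
  [1, 1, 1, 1] . pi = 1

Solving yields:
  pi_s_1 = 377/1076
  pi_s_2 = 177/1076
  pi_s_3 = 179/2152
  pi_s_4 = 865/2152

Verification (pi * P):
  377/1076*1/5 + 177/1076*1/3 + 179/2152*2/15 + 865/2152*8/15 = 377/1076 = pi_s_1  (ok)
  377/1076*1/15 + 177/1076*2/15 + 179/2152*7/15 + 865/2152*1/5 = 177/1076 = pi_s_2  (ok)
  377/1076*1/15 + 177/1076*2/15 + 179/2152*2/15 + 865/2152*1/15 = 179/2152 = pi_s_3  (ok)
  377/1076*2/3 + 177/1076*2/5 + 179/2152*4/15 + 865/2152*1/5 = 865/2152 = pi_s_4  (ok)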